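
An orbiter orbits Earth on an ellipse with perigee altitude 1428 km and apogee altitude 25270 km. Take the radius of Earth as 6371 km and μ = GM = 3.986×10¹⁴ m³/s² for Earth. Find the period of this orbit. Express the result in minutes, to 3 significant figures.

T ≈ 459 minutes

r_p = 6371 + 1428 = 7799.0 km = 7.7990×10⁶ m.
r_a = 6371 + 25270 = 31641 km = 3.1641×10⁷ m.
Semi-major axis a = (r_p + r_a)/2 = (7799.0 + 31641)/2 = 19720 km = 1.972×10⁷ m.
By Kepler's third law T = 2π√(a³/μ) = 2π × 4.386×10³ = 2.756×10⁴ s.
= 459.3 minutes.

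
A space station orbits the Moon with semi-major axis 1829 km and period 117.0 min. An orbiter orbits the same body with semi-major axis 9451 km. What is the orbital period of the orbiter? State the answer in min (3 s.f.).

T₂ ≈ 1370 min

Kepler's third law: T² ∝ a³, so T₂ = T₁ (a₂/a₁)^(3/2).
a₂/a₁ = 5.167, (a₂/a₁)^(3/2) = 11.75.
T₂ = 117.0 × 11.75 = 1374 min.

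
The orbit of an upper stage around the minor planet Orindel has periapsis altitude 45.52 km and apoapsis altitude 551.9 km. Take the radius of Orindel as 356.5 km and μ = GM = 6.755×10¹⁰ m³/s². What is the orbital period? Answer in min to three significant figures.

r_p = 356.5 + 45.52 = 402.02 km = 4.0202×10⁵ m.
r_a = 356.5 + 551.9 = 908.40 km = 9.0840×10⁵ m.
Semi-major axis a = (r_p + r_a)/2 = (402.02 + 908.40)/2 = 655.21 km = 6.552×10⁵ m.
By Kepler's third law T = 2π√(a³/μ) = 2π × 2.041×10³ = 1.282×10⁴ s.
= 213.7 min.

T ≈ 214 min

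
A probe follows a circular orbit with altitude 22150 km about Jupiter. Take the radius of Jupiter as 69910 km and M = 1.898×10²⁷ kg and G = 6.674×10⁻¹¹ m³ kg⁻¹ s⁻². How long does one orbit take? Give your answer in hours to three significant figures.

T ≈ 4.33 hours

μ = GM = 6.674×10⁻¹¹ × 1.898×10²⁷ = 1.267×10¹⁷ m³/s².
r = 69910 + 22150 = 92060 km = 9.2060×10⁷ m.
Kepler's third law: T = 2π√(r³/μ) = 2π√((9.206×10⁷)³ / 1.267×10¹⁷).
r³/μ = 6.159×10⁶ s², so T = 2π × 2.482×10³ = 1.559×10⁴ s.
Converting: 1.559×10⁴ s ÷ 3600 = 4.332 hours.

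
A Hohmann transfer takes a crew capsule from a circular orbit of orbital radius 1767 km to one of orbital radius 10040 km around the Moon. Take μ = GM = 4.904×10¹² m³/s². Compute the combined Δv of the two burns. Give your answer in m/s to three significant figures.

Δv_total ≈ 823 m/s

r₁ = 1767 km = 1.767×10⁶ m.
r₂ = 10040 km = 1.004×10⁷ m.
Transfer ellipse a_t = (r₁ + r₂)/2 = 5.904×10⁶ m.
At r₁: circular v_c1 = √(μ/r₁) = 1666 m/s; transfer-perilune v_p = √[μ(2/r₁ − 1/a_t)] = 2173 m/s.
Δv₁ = v_p − v_c1 = 506.6 m/s.
At r₂: circular v_c2 = √(μ/r₂) = 698.9 m/s; transfer-apolune v_a = √[μ(2/r₂ − 1/a_t)] = 382.4 m/s.
Δv₂ = v_c2 − v_a = 316.5 m/s.
Total Δv = Δv₁ + Δv₂ = 823.1 m/s.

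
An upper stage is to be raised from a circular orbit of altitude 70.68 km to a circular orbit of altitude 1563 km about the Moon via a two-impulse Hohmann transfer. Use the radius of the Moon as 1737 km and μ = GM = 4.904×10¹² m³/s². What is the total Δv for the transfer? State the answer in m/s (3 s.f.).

Δv_total ≈ 419 m/s

r₁ = 1737 + 70.68 = 1807.7 km = 1.8077×10⁶ m.
r₂ = 1737 + 1563 = 3300.0 km = 3.3000×10⁶ m.
Transfer ellipse a_t = (r₁ + r₂)/2 = 2.554×10⁶ m.
At r₁: circular v_c1 = √(μ/r₁) = 1647 m/s; transfer-perilune v_p = √[μ(2/r₁ − 1/a_t)] = 1872 m/s.
Δv₁ = v_p − v_c1 = 225.2 m/s.
At r₂: circular v_c2 = √(μ/r₂) = 1219 m/s; transfer-apolune v_a = √[μ(2/r₂ − 1/a_t)] = 1026 m/s.
Δv₂ = v_c2 − v_a = 193.4 m/s.
Total Δv = Δv₁ + Δv₂ = 418.6 m/s.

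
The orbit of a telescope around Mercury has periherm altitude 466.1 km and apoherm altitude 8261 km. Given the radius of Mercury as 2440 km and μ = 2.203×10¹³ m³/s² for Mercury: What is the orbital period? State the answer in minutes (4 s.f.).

T ≈ 395.9 minutes

r_p = 2440 + 466.1 = 2906.1 km = 2.9061×10⁶ m.
r_a = 2440 + 8261 = 10701 km = 1.0701×10⁷ m.
Semi-major axis a = (r_p + r_a)/2 = (2906.1 + 10701)/2 = 6803.6 km = 6.804×10⁶ m.
By Kepler's third law T = 2π√(a³/μ) = 2π × 3.781×10³ = 2.376×10⁴ s.
= 395.9 minutes.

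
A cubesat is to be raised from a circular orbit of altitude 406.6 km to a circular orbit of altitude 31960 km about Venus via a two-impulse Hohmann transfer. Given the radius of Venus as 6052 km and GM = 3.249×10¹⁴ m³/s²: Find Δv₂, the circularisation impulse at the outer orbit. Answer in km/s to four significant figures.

Δv ≈ 1.348 km/s

r₁ = 6052 + 406.6 = 6458.6 km = 6.4586×10⁶ m.
r₂ = 6052 + 31960 = 38012 km = 3.8012×10⁷ m.
Transfer ellipse a_t = (r₁ + r₂)/2 = 2.224×10⁷ m.
At r₁: circular v_c1 = √(μ/r₁) = 7093 m/s; transfer-periapsis v_p = √[μ(2/r₁ − 1/a_t)] = 9274 m/s.
At r₂: circular v_c2 = √(μ/r₂) = 2924 m/s; transfer-apoapsis v_a = √[μ(2/r₂ − 1/a_t)] = 1576 m/s.
Δv₂ = v_c2 − v_a = 1348 m/s.
= 1.348 km/s.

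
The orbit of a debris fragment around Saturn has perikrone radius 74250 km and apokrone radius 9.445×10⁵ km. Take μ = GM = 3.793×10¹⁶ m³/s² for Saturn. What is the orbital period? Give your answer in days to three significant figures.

Semi-major axis a = (r_p + r_a)/2 = (74250 + 9.4450×10⁵)/2 = 5.0938×10⁵ km = 5.094×10⁸ m.
By Kepler's third law T = 2π√(a³/μ) = 2π × 5.903×10⁴ = 3.709×10⁵ s.
= 4.293 days.

T ≈ 4.29 days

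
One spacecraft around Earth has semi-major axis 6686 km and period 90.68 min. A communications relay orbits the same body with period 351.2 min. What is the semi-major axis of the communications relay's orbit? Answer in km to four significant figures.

a₂ ≈ 16490 km

Kepler's third law: a³ ∝ T², so a₂ = a₁ (T₂/T₁)^(2/3).
T₂/T₁ = 3.873, (T₂/T₁)^(2/3) = 2.466.
a₂ = 6686 × 2.466 = 16490 km.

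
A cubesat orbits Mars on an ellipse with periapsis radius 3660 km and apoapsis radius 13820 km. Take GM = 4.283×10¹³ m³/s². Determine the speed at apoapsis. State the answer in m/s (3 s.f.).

Semi-major axis a = (r_p + r_a)/2 = 8740.0 km = 8.740×10⁶ m.
Vis-viva: v² = μ(2/r − 1/a) = 4.283×10¹³ × (1.447×10⁻⁷ − 1.144×10⁻⁷) = 1.298×10⁶ m²/s².
v = 1139 m/s.

v ≈ 1140 m/s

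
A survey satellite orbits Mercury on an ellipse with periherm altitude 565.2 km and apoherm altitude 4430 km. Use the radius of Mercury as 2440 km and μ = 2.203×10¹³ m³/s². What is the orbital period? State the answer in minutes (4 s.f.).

T ≈ 244.8 minutes

r_p = 2440 + 565.2 = 3005.2 km = 3.0052×10⁶ m.
r_a = 2440 + 4430 = 6870.0 km = 6.8700×10⁶ m.
Semi-major axis a = (r_p + r_a)/2 = (3005.2 + 6870.0)/2 = 4937.6 km = 4.938×10⁶ m.
By Kepler's third law T = 2π√(a³/μ) = 2π × 2.338×10³ = 1.469×10⁴ s.
= 244.8 minutes.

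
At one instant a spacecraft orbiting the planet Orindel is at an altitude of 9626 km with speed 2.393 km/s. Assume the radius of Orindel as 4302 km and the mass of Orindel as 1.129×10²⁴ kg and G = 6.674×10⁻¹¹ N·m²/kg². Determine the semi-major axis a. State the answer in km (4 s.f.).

a ≈ 14790 km

μ = GM = 6.674×10⁻¹¹ × 1.129×10²⁴ = 7.535×10¹³ m³/s².
r = 4302 + 9626 = 13928 km = 1.393×10⁷ m.
Specific orbital energy ε = v²/2 − μ/r = (2393)²/2 − 7.535×10¹³/1.393×10⁷ = -2.547×10⁶ J/kg.
Since ε = −μ/(2a), a = −μ/(2ε) = 1.479×10⁷ m = 14794 km.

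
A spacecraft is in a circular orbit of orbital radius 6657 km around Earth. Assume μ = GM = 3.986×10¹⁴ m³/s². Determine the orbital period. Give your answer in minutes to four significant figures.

T ≈ 90.09 minutes

r = 6657 km = 6.657×10⁶ m.
Kepler's third law: T = 2π√(r³/μ) = 2π√((6.657×10⁶)³ / 3.986×10¹⁴).
r³/μ = 7.401×10⁵ s², so T = 2π × 8.603×10² = 5.405×10³ s.
Converting: 5.405×10³ s ÷ 60.00 = 90.09 minutes.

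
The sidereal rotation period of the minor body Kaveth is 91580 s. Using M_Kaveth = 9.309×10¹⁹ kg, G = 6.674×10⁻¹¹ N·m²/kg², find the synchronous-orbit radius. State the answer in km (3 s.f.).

μ = GM = 6.674×10⁻¹¹ × 9.309×10¹⁹ = 6.213×10⁹ m³/s².
A synchronous orbit has period T, so by Kepler's third law a = (μT²/4π²)^(1/3).
μT²/4π² = 6.213×10⁹ × (9.158×10⁴)² / 39.48 = 1.320×10¹⁸ m³.
a = 1.097×10⁶ m = 1096.9 km.

r_sync ≈ 1100 km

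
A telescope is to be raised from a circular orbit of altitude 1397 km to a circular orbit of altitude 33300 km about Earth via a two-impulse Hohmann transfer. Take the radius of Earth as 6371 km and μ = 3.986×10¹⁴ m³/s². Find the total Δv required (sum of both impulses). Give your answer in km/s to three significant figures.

r₁ = 6371 + 1397 = 7768.0 km = 7.7680×10⁶ m.
r₂ = 6371 + 33300 = 39671 km = 3.9671×10⁷ m.
Transfer ellipse a_t = (r₁ + r₂)/2 = 2.372×10⁷ m.
At r₁: circular v_c1 = √(μ/r₁) = 7163 m/s; transfer-perigee v_p = √[μ(2/r₁ − 1/a_t)] = 9264 m/s.
Δv₁ = v_p − v_c1 = 2101 m/s.
At r₂: circular v_c2 = √(μ/r₂) = 3170 m/s; transfer-apogee v_a = √[μ(2/r₂ − 1/a_t)] = 1814 m/s.
Δv₂ = v_c2 − v_a = 1356 m/s.
Total Δv = Δv₁ + Δv₂ = 3456 m/s = 3.456 km/s.

Δv_total ≈ 3.46 km/s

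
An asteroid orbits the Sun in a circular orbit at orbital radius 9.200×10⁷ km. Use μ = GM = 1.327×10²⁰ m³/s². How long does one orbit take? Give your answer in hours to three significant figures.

r = 9.200×10⁷ km = 9.200×10¹⁰ m.
Kepler's third law: T = 2π√(r³/μ) = 2π√((9.200×10¹⁰)³ / 1.327×10²⁰).
r³/μ = 5.868×10¹² s², so T = 2π × 2.422×10⁶ = 1.522×10⁷ s.
Converting: 1.522×10⁷ s ÷ 3600 = 4228 hours.

T ≈ 4230 hours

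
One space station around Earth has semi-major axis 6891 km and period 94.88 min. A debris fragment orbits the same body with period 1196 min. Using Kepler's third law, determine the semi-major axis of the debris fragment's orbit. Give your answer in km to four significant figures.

a₂ ≈ 37320 km

Kepler's third law: a³ ∝ T², so a₂ = a₁ (T₂/T₁)^(2/3).
T₂/T₁ = 12.61, (T₂/T₁)^(2/3) = 5.416.
a₂ = 6891 × 5.416 = 37320 km.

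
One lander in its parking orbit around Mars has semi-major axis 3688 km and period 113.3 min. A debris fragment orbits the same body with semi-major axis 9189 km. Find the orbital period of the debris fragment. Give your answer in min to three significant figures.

Kepler's third law: T² ∝ a³, so T₂ = T₁ (a₂/a₁)^(3/2).
a₂/a₁ = 2.492, (a₂/a₁)^(3/2) = 3.933.
T₂ = 113.3 × 3.933 = 445.6 min.

T₂ ≈ 446 min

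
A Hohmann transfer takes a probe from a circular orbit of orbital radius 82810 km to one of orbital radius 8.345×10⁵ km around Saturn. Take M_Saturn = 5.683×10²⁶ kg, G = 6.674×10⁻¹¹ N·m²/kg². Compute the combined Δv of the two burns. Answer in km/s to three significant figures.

μ = GM = 6.674×10⁻¹¹ × 5.683×10²⁶ = 3.793×10¹⁶ m³/s².
r₁ = 82810 km = 8.281×10⁷ m.
r₂ = 8.345×10⁵ km = 8.345×10⁸ m.
Transfer ellipse a_t = (r₁ + r₂)/2 = 4.587×10⁸ m.
At r₁: circular v_c1 = √(μ/r₁) = 21400 m/s; transfer-perikrone v_p = √[μ(2/r₁ − 1/a_t)] = 28870 m/s.
Δv₁ = v_p − v_c1 = 7466 m/s.
At r₂: circular v_c2 = √(μ/r₂) = 6742 m/s; transfer-apokrone v_a = √[μ(2/r₂ − 1/a_t)] = 2865 m/s.
Δv₂ = v_c2 − v_a = 3877 m/s.
Total Δv = Δv₁ + Δv₂ = 11340 m/s = 11.34 km/s.

Δv_total ≈ 11.3 km/s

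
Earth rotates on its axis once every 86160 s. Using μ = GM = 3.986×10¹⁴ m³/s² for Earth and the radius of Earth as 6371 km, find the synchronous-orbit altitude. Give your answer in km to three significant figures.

A synchronous orbit has period T, so by Kepler's third law a = (μT²/4π²)^(1/3).
μT²/4π² = 3.986×10¹⁴ × (8.616×10⁴)² / 39.48 = 7.495×10²² m³.
a = 4.216×10⁷ m = 42163 km.
Altitude h = a − R = 42163 − 6371 = 35792 km.

h_sync ≈ 35800 km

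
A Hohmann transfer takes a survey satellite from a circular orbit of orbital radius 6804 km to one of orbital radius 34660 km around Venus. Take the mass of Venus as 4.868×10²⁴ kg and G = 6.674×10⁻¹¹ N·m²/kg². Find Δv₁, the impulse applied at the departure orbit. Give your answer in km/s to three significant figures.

Δv ≈ 2.02 km/s

μ = GM = 6.674×10⁻¹¹ × 4.868×10²⁴ = 3.249×10¹⁴ m³/s².
r₁ = 6804 km = 6.804×10⁶ m.
r₂ = 34660 km = 3.466×10⁷ m.
Transfer ellipse a_t = (r₁ + r₂)/2 = 2.073×10⁷ m.
At r₁: circular v_c1 = √(μ/r₁) = 6910 m/s; transfer-periapsis v_p = √[μ(2/r₁ − 1/a_t)] = 8935 m/s.
Δv₁ = v_p − v_c1 = 2025 m/s.
= 2.025 km/s.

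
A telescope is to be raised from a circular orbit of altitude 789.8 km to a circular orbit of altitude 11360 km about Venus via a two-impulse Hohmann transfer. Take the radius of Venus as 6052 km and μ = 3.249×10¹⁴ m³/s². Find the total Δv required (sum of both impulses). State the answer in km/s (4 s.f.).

r₁ = 6052 + 789.8 = 6841.8 km = 6.8418×10⁶ m.
r₂ = 6052 + 11360 = 17412 km = 1.7412×10⁷ m.
Transfer ellipse a_t = (r₁ + r₂)/2 = 1.213×10⁷ m.
At r₁: circular v_c1 = √(μ/r₁) = 6891 m/s; transfer-periapsis v_p = √[μ(2/r₁ − 1/a_t)] = 8257 m/s.
Δv₁ = v_p − v_c1 = 1366 m/s.
At r₂: circular v_c2 = √(μ/r₂) = 4320 m/s; transfer-apoapsis v_a = √[μ(2/r₂ − 1/a_t)] = 3245 m/s.
Δv₂ = v_c2 − v_a = 1075 m/s.
Total Δv = Δv₁ + Δv₂ = 2441 m/s = 2.441 km/s.

Δv_total ≈ 2.441 km/s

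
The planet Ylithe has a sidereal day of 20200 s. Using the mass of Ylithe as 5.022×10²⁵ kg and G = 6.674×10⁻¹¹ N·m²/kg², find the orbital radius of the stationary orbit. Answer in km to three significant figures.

r_sync ≈ 32600 km

μ = GM = 6.674×10⁻¹¹ × 5.022×10²⁵ = 3.352×10¹⁵ m³/s².
A synchronous orbit has period T, so by Kepler's third law a = (μT²/4π²)^(1/3).
μT²/4π² = 3.352×10¹⁵ × (2.020×10⁴)² / 39.48 = 3.464×10²² m³.
a = 3.260×10⁷ m = 32599 km.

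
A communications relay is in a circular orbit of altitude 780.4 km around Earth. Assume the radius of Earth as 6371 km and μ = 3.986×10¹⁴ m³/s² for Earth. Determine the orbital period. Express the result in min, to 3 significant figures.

T ≈ 100 min

r = 6371 + 780.4 = 7151.4 km = 7.1514×10⁶ m.
Kepler's third law: T = 2π√(r³/μ) = 2π√((7.151×10⁶)³ / 3.986×10¹⁴).
r³/μ = 9.176×10⁵ s², so T = 2π × 9.579×10² = 6.019×10³ s.
Converting: 6.019×10³ s ÷ 60.00 = 100.3 min.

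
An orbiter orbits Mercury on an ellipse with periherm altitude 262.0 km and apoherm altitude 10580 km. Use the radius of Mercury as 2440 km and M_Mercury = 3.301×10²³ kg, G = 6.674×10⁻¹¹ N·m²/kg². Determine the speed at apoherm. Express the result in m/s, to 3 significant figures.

v ≈ 763 m/s

μ = GM = 6.674×10⁻¹¹ × 3.301×10²³ = 2.203×10¹³ m³/s².
r_p = 2440 + 262.0 = 2702.0 km = 2.7020×10⁶ m.
r_a = 2440 + 10580 = 13020 km = 1.3020×10⁷ m.
Semi-major axis a = (r_p + r_a)/2 = 7861.0 km = 7.861×10⁶ m.
Vis-viva: v² = μ(2/r − 1/a) = 2.203×10¹³ × (1.536×10⁻⁷ − 1.272×10⁻⁷) = 5.816×10⁵ m²/s².
v = 762.6 m/s.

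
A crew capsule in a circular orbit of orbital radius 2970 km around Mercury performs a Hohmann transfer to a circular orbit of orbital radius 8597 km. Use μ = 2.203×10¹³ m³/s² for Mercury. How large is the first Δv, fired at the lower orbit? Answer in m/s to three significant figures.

r₁ = 2970 km = 2.970×10⁶ m.
r₂ = 8597 km = 8.597×10⁶ m.
Transfer ellipse a_t = (r₁ + r₂)/2 = 5.784×10⁶ m.
At r₁: circular v_c1 = √(μ/r₁) = 2724 m/s; transfer-periherm v_p = √[μ(2/r₁ − 1/a_t)] = 3321 m/s.
Δv₁ = v_p − v_c1 = 597.0 m/s.

Δv ≈ 597 m/s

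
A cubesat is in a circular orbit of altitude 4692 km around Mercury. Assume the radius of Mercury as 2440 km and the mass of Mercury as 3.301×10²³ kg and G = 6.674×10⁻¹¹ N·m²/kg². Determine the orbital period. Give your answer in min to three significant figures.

T ≈ 425 min

μ = GM = 6.674×10⁻¹¹ × 3.301×10²³ = 2.203×10¹³ m³/s².
r = 2440 + 4692 = 7132.0 km = 7.1320×10⁶ m.
Kepler's third law: T = 2π√(r³/μ) = 2π√((7.132×10⁶)³ / 2.203×10¹³).
r³/μ = 1.647×10⁷ s², so T = 2π × 4.058×10³ = 2.550×10⁴ s.
Converting: 2.550×10⁴ s ÷ 60.00 = 424.9 min.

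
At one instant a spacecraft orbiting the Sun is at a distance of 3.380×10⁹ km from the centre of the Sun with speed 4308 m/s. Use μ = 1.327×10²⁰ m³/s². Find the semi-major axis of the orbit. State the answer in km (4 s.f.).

r = 3.380×10¹² m.
Specific orbital energy ε = v²/2 − μ/r = (4308)²/2 − 1.327×10²⁰/3.380×10¹² = -2.998×10⁷ J/kg.
Since ε = −μ/(2a), a = −μ/(2ε) = 2.213×10¹² m = 2.2131×10⁹ km.

a ≈ 2.213×10⁹ km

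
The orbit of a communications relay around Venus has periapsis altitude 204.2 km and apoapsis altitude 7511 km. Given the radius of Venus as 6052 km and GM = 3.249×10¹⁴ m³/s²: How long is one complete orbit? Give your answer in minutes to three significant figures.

r_p = 6052 + 204.2 = 6256.2 km = 6.2562×10⁶ m.
r_a = 6052 + 7511 = 13563 km = 1.3563×10⁷ m.
Semi-major axis a = (r_p + r_a)/2 = (6256.2 + 13563)/2 = 9909.6 km = 9.910×10⁶ m.
By Kepler's third law T = 2π√(a³/μ) = 2π × 1.731×10³ = 1.087×10⁴ s.
= 181.2 minutes.

T ≈ 181 minutes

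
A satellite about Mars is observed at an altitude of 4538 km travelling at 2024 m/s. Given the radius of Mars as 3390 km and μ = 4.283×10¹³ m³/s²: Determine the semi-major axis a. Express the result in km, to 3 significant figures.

r = 3390 + 4538 = 7928.0 km = 7.928×10⁶ m.
Specific orbital energy ε = v²/2 − μ/r = (2024)²/2 − 4.283×10¹³/7.928×10⁶ = -3.354×10⁶ J/kg.
Since ε = −μ/(2a), a = −μ/(2ε) = 6.385×10⁶ m = 6384.8 km.

a ≈ 6380 km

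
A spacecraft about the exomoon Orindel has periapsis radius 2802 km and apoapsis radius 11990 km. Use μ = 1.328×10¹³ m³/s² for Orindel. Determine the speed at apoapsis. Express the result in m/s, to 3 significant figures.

Semi-major axis a = (r_p + r_a)/2 = 7396.0 km = 7.396×10⁶ m.
Vis-viva: v² = μ(2/r − 1/a) = 1.328×10¹³ × (1.668×10⁻⁷ − 1.352×10⁻⁷) = 4.196×10⁵ m²/s².
v = 647.8 m/s.

v ≈ 648 m/s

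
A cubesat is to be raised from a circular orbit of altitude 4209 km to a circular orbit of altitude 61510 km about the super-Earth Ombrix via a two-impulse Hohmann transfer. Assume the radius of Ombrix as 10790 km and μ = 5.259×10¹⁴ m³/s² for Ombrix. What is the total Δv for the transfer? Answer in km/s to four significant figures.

r₁ = 10790 + 4209 = 14999 km = 1.4999×10⁷ m.
r₂ = 10790 + 61510 = 72300 km = 7.2300×10⁷ m.
Transfer ellipse a_t = (r₁ + r₂)/2 = 4.365×10⁷ m.
At r₁: circular v_c1 = √(μ/r₁) = 5921 m/s; transfer-periapsis v_p = √[μ(2/r₁ − 1/a_t)] = 7621 m/s.
Δv₁ = v_p − v_c1 = 1699 m/s.
At r₂: circular v_c2 = √(μ/r₂) = 2697 m/s; transfer-apoapsis v_a = √[μ(2/r₂ − 1/a_t)] = 1581 m/s.
Δv₂ = v_c2 − v_a = 1116 m/s.
Total Δv = Δv₁ + Δv₂ = 2815 m/s = 2.815 km/s.

Δv_total ≈ 2.815 km/s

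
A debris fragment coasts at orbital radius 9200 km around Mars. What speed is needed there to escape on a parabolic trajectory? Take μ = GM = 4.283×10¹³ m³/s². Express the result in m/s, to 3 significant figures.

v_esc ≈ 3050 m/s

r = 9200 km = 9.200×10⁶ m.
Escape speed v_esc = √(2μ/r) = √(2 × 4.283×10¹³ / 9.200×10⁶) = √(9.311×10⁶) = 3051 m/s.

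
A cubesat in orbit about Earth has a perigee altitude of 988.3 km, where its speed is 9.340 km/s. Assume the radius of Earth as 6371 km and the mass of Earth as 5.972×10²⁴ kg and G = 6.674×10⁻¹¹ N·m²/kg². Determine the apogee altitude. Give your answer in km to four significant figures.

apogee altitude ≈ 24080 km

μ = GM = 6.674×10⁻¹¹ × 5.972×10²⁴ = 3.986×10¹⁴ m³/s².
r_p = 6371 + 988.3 = 7359.3 km = 7.359×10⁶ m.
Specific energy ε = v²/2 − μ/r = -1.054×10⁷ J/kg, so a = −μ/(2ε) = 1.891×10⁷ m.
The apsides satisfy r_p + r_a = 2a, so the apogee radius is 2a − r_p = 3.045×10⁷ m = 30452 km.
Apogee altitude = 30452 − 6371 = 24081 km.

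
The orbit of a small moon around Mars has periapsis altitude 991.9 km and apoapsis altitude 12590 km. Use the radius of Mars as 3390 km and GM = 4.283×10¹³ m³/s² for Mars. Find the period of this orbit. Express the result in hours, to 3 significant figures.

T ≈ 8.66 hours

r_p = 3390 + 991.9 = 4381.9 km = 4.3819×10⁶ m.
r_a = 3390 + 12590 = 15980 km = 1.5980×10⁷ m.
Semi-major axis a = (r_p + r_a)/2 = (4381.9 + 15980)/2 = 10181 km = 1.018×10⁷ m.
By Kepler's third law T = 2π√(a³/μ) = 2π × 4.964×10³ = 3.119×10⁴ s.
= 8.663 hours.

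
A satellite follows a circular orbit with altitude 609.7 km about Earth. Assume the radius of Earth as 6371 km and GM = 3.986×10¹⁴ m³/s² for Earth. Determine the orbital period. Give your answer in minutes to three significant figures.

T ≈ 96.7 minutes

r = 6371 + 609.7 = 6980.7 km = 6.9807×10⁶ m.
Kepler's third law: T = 2π√(r³/μ) = 2π√((6.981×10⁶)³ / 3.986×10¹⁴).
r³/μ = 8.534×10⁵ s², so T = 2π × 9.238×10² = 5.804×10³ s.
Converting: 5.804×10³ s ÷ 60.00 = 96.74 minutes.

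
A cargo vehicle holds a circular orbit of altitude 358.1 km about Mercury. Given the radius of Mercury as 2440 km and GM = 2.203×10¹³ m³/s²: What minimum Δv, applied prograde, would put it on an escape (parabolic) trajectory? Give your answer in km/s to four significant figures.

Δv ≈ 1.162 km/s

r = 2440 + 358.1 = 2798.1 km = 2.7981×10⁶ m.
Circular speed v_c = √(μ/r) = 2806 m/s.
Escape speed v_esc = √(2μ/r) = √2 × v_c = 3968 m/s.
Δv = v_esc − v_c = 1162 m/s = 1.162 km/s.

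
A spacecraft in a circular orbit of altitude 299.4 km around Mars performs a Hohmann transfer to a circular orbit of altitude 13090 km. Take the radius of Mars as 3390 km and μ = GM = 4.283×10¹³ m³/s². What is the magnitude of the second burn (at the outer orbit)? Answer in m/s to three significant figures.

Δv ≈ 637 m/s

r₁ = 3390 + 299.4 = 3689.4 km = 3.6894×10⁶ m.
r₂ = 3390 + 13090 = 16480 km = 1.6480×10⁷ m.
Transfer ellipse a_t = (r₁ + r₂)/2 = 1.008×10⁷ m.
At r₁: circular v_c1 = √(μ/r₁) = 3407 m/s; transfer-periapsis v_p = √[μ(2/r₁ − 1/a_t)] = 4356 m/s.
At r₂: circular v_c2 = √(μ/r₂) = 1612 m/s; transfer-apoapsis v_a = √[μ(2/r₂ − 1/a_t)] = 975.1 m/s.
Δv₂ = v_c2 − v_a = 637.0 m/s.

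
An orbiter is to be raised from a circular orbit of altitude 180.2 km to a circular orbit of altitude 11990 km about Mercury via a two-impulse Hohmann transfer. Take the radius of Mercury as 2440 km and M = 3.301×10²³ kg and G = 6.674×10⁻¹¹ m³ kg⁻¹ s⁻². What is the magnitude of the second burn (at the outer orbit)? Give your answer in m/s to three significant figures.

Δv ≈ 551 m/s

μ = GM = 6.674×10⁻¹¹ × 3.301×10²³ = 2.203×10¹³ m³/s².
r₁ = 2440 + 180.2 = 2620.2 km = 2.6202×10⁶ m.
r₂ = 2440 + 11990 = 14430 km = 1.4430×10⁷ m.
Transfer ellipse a_t = (r₁ + r₂)/2 = 8.525×10⁶ m.
At r₁: circular v_c1 = √(μ/r₁) = 2900 m/s; transfer-periherm v_p = √[μ(2/r₁ − 1/a_t)] = 3773 m/s.
At r₂: circular v_c2 = √(μ/r₂) = 1236 m/s; transfer-apoherm v_a = √[μ(2/r₂ − 1/a_t)] = 685.0 m/s.
Δv₂ = v_c2 − v_a = 550.6 m/s.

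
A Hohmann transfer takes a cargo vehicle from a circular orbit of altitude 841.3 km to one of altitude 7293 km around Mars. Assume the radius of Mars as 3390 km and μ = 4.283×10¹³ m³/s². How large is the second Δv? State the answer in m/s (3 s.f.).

r₁ = 3390 + 841.3 = 4231.3 km = 4.2313×10⁶ m.
r₂ = 3390 + 7293 = 10683 km = 1.0683×10⁷ m.
Transfer ellipse a_t = (r₁ + r₂)/2 = 7.457×10⁶ m.
At r₁: circular v_c1 = √(μ/r₁) = 3182 m/s; transfer-periapsis v_p = √[μ(2/r₁ − 1/a_t)] = 3808 m/s.
At r₂: circular v_c2 = √(μ/r₂) = 2002 m/s; transfer-apoapsis v_a = √[μ(2/r₂ − 1/a_t)] = 1508 m/s.
Δv₂ = v_c2 − v_a = 494.0 m/s.

Δv ≈ 494 m/s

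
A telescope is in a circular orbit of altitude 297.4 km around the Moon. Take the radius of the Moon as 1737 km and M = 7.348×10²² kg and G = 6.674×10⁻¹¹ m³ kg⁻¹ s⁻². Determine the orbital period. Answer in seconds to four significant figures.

μ = GM = 6.674×10⁻¹¹ × 7.348×10²² = 4.904×10¹² m³/s².
r = 1737 + 297.4 = 2034.4 km = 2.0344×10⁶ m.
Kepler's third law: T = 2π√(r³/μ) = 2π√((2.034×10⁶)³ / 4.904×10¹²).
r³/μ = 1.717×10⁶ s², so T = 2π × 1.310×10³ = 8.233×10³ s.

T ≈ 8233 seconds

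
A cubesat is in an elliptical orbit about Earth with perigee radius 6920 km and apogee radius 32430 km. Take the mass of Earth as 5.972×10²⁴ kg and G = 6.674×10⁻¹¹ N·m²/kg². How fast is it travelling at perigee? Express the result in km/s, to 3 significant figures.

μ = GM = 6.674×10⁻¹¹ × 5.972×10²⁴ = 3.986×10¹⁴ m³/s².
Semi-major axis a = (r_p + r_a)/2 = 19675 km = 1.968×10⁷ m.
Vis-viva: v² = μ(2/r − 1/a) = 3.986×10¹⁴ × (2.890×10⁻⁷ − 5.083×10⁻⁸) = 9.494×10⁷ m²/s².
v = 9744 m/s = 9.744 km/s.

v ≈ 9.74 km/s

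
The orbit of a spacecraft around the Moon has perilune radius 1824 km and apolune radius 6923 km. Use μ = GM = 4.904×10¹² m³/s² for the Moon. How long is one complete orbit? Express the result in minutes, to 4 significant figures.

Semi-major axis a = (r_p + r_a)/2 = (1824.0 + 6923.0)/2 = 4373.5 km = 4.374×10⁶ m.
By Kepler's third law T = 2π√(a³/μ) = 2π × 4.130×10³ = 2.595×10⁴ s.
= 432.5 minutes.

T ≈ 432.5 minutes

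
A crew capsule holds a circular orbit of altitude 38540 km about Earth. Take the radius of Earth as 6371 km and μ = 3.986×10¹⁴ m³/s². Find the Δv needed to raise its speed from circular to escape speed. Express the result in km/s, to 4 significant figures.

r = 6371 + 38540 = 44911 km = 4.4911×10⁷ m.
Circular speed v_c = √(μ/r) = 2979 m/s.
Escape speed v_esc = √(2μ/r) = √2 × v_c = 4213 m/s.
Δv = v_esc − v_c = 1234 m/s = 1.234 km/s.

Δv ≈ 1.234 km/s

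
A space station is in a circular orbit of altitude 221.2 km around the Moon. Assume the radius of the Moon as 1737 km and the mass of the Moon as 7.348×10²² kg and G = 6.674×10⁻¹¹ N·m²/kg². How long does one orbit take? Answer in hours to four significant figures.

μ = GM = 6.674×10⁻¹¹ × 7.348×10²² = 4.904×10¹² m³/s².
r = 1737 + 221.2 = 1958.2 km = 1.9582×10⁶ m.
Kepler's third law: T = 2π√(r³/μ) = 2π√((1.958×10⁶)³ / 4.904×10¹²).
r³/μ = 1.531×10⁶ s², so T = 2π × 1.237×10³ = 7.775×10³ s.
Converting: 7.775×10³ s ÷ 3600 = 2.160 hours.

T ≈ 2.160 hours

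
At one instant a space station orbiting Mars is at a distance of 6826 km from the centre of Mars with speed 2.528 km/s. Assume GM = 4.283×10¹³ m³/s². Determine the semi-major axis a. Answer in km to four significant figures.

r = 6.826×10⁶ m.
Specific orbital energy ε = v²/2 − μ/r = (2528)²/2 − 4.283×10¹³/6.826×10⁶ = -3.079×10⁶ J/kg.
Since ε = −μ/(2a), a = −μ/(2ε) = 6.955×10⁶ m = 6954.8 km.

a ≈ 6955 km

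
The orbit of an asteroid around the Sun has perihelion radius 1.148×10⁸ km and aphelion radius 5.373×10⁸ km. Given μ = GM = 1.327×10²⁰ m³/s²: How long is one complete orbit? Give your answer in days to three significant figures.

T ≈ 1180 days

Semi-major axis a = (r_p + r_a)/2 = (1.1480×10⁸ + 5.3730×10⁸)/2 = 3.2605×10⁸ km = 3.260×10¹¹ m.
By Kepler's third law T = 2π√(a³/μ) = 2π × 1.616×10⁷ = 1.015×10⁸ s.
= 1175 days.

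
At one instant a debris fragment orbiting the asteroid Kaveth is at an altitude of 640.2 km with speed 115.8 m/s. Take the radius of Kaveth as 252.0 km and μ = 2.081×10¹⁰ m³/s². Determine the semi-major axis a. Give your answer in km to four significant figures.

a ≈ 626.1 km

r = 252.0 + 640.2 = 892.20 km = 8.922×10⁵ m.
Vis-viva rearranged: 1/a = 2/r − v²/μ = 2.242×10⁻⁶ − 6.444×10⁻⁷ = 1.597×10⁻⁶ m⁻¹.
a = 6.261×10⁵ m = 626.07 km.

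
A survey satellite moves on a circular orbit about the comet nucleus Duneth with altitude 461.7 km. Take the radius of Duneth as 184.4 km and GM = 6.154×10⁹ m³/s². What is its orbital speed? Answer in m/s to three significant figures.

v ≈ 97.6 m/s

r = 184.4 + 461.7 = 646.10 km = 6.4610×10⁵ m.
For a circular orbit v = √(μ/r) = √(6.154×10⁹ / 6.461×10⁵) = √(9.525×10³) = 97.60 m/s.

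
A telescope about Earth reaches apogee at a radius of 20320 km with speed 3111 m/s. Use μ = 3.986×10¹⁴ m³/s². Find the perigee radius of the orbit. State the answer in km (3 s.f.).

perigee radius ≈ 6650 km

r_a = 2.032×10⁷ m.
Specific energy ε = v²/2 − μ/r = -1.478×10⁷ J/kg, so a = −μ/(2ε) = 1.349×10⁷ m.
The apsides satisfy r_p + r_a = 2a, so the perigee radius is 2a − r_a = 6.654×10⁶ m = 6654.4 km.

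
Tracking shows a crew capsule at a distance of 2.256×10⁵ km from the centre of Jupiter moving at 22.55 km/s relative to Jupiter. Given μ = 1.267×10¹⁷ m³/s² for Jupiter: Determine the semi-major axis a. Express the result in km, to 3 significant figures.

a ≈ 2.06×10⁵ km

r = 2.256×10⁸ m.
Specific orbital energy ε = v²/2 − μ/r = (22550)²/2 − 1.267×10¹⁷/2.256×10⁸ = -3.074×10⁸ J/kg.
Since ε = −μ/(2a), a = −μ/(2ε) = 2.061×10⁸ m = 2.0611×10⁵ km.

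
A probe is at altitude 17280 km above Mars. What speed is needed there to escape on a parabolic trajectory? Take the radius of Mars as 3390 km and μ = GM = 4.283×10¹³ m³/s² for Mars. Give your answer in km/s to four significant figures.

v_esc ≈ 2.036 km/s

r = 3390 + 17280 = 20670 km = 2.0670×10⁷ m.
Escape speed v_esc = √(2μ/r) = √(2 × 4.283×10¹³ / 2.067×10⁷) = √(4.144×10⁶) = 2036 m/s.
= 2.036 km/s.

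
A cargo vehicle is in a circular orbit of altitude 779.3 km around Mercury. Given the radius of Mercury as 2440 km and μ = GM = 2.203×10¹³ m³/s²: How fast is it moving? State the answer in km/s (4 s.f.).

v ≈ 2.616 km/s

r = 2440 + 779.3 = 3219.3 km = 3.2193×10⁶ m.
For a circular orbit v = √(μ/r) = √(2.203×10¹³ / 3.219×10⁶) = √(6.843×10⁶) = 2616 m/s.
That is 2.616 km/s.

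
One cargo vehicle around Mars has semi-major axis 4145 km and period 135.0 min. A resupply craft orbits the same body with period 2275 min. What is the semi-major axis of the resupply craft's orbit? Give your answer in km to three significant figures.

a₂ ≈ 27200 km

Kepler's third law: a³ ∝ T², so a₂ = a₁ (T₂/T₁)^(2/3).
T₂/T₁ = 16.85, (T₂/T₁)^(2/3) = 6.573.
a₂ = 4145 × 6.573 = 27250 km.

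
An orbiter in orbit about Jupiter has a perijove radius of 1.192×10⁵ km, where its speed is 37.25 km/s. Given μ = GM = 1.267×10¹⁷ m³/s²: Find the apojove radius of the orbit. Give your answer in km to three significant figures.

apojove radius ≈ 2.24×10⁵ km

r_p = 1.192×10⁸ m.
Specific energy ε = v²/2 − μ/r = -3.691×10⁸ J/kg, so a = −μ/(2ε) = 1.716×10⁸ m.
The apsides satisfy r_p + r_a = 2a, so the apojove radius is 2a − r_p = 2.240×10⁸ m = 2.2403×10⁵ km.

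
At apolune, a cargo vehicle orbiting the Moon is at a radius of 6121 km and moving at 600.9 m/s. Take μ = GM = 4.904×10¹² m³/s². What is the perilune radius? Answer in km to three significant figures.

perilune radius ≈ 1780 km

r_a = 6.121×10⁶ m.
Specific energy ε = v²/2 − μ/r = -6.206×10⁵ J/kg, so a = −μ/(2ε) = 3.951×10⁶ m.
The apsides satisfy r_p + r_a = 2a, so the perilune radius is 2a − r_a = 1.781×10⁶ m = 1780.6 km.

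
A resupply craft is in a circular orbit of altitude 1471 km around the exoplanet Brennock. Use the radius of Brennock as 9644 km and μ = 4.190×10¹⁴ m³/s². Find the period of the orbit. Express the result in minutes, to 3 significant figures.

T ≈ 190 minutes

r = 9644 + 1471 = 11115 km = 1.1115×10⁷ m.
Kepler's third law: T = 2π√(r³/μ) = 2π√((1.112×10⁷)³ / 4.190×10¹⁴).
r³/μ = 3.277×10⁶ s², so T = 2π × 1.810×10³ = 1.137×10⁴ s.
Converting: 1.137×10⁴ s ÷ 60.00 = 189.6 minutes.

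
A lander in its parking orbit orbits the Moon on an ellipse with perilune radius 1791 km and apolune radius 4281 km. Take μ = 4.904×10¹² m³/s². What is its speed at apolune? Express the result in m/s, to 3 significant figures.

v ≈ 822 m/s

Semi-major axis a = (r_p + r_a)/2 = 3036.0 km = 3.036×10⁶ m.
Vis-viva: v² = μ(2/r − 1/a) = 4.904×10¹² × (4.672×10⁻⁷ − 3.294×10⁻⁷) = 6.758×10⁵ m²/s².
v = 822.1 m/s.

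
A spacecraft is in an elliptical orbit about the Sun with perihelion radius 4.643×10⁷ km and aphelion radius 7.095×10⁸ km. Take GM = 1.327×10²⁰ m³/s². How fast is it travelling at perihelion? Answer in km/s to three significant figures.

v ≈ 73.2 km/s

Semi-major axis a = (r_p + r_a)/2 = 3.7796×10⁸ km = 3.780×10¹¹ m.
Vis-viva: v² = μ(2/r − 1/a) = 1.327×10²⁰ × (4.308×10⁻¹¹ − 2.646×10⁻¹²) = 5.365×10⁹ m²/s².
v = 73250 m/s = 73.25 km/s.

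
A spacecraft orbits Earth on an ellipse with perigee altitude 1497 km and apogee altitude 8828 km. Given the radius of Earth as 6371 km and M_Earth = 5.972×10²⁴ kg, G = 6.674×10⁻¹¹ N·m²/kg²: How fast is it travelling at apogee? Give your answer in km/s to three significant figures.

v ≈ 4.23 km/s

μ = GM = 6.674×10⁻¹¹ × 5.972×10²⁴ = 3.986×10¹⁴ m³/s².
r_p = 6371 + 1497 = 7868.0 km = 7.8680×10⁶ m.
r_a = 6371 + 8828 = 15199 km = 1.5199×10⁷ m.
Semi-major axis a = (r_p + r_a)/2 = 11534 km = 1.153×10⁷ m.
Vis-viva: v² = μ(2/r − 1/a) = 3.986×10¹⁴ × (1.316×10⁻⁷ − 8.670×10⁻⁸) = 1.789×10⁷ m²/s².
v = 4230 m/s = 4.230 km/s.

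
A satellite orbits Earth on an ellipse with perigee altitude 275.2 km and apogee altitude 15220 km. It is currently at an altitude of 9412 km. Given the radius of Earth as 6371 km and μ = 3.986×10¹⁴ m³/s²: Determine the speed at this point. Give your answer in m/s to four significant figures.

v ≈ 4720 m/s

r_p = 6371 + 275.2 = 6646.2 km = 6.6462×10⁶ m.
r_a = 6371 + 15220 = 21591 km = 2.1591×10⁷ m.
r = 6371 + 9412 = 15783 km = 1.578×10⁷ m.
Semi-major axis a = (r_p + r_a)/2 = 14119 km = 1.412×10⁷ m.
Vis-viva: v² = μ(2/r − 1/a) = 3.986×10¹⁴ × (1.267×10⁻⁷ − 7.083×10⁻⁸) = 2.228×10⁷ m²/s².
v = 4720 m/s.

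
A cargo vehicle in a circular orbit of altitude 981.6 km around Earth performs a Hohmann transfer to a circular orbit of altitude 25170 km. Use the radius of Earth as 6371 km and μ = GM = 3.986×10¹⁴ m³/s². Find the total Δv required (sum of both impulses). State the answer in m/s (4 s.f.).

r₁ = 6371 + 981.6 = 7352.6 km = 7.3526×10⁶ m.
r₂ = 6371 + 25170 = 31541 km = 3.1541×10⁷ m.
Transfer ellipse a_t = (r₁ + r₂)/2 = 1.945×10⁷ m.
At r₁: circular v_c1 = √(μ/r₁) = 7363 m/s; transfer-perigee v_p = √[μ(2/r₁ − 1/a_t)] = 9377 m/s.
Δv₁ = v_p − v_c1 = 2014 m/s.
At r₂: circular v_c2 = √(μ/r₂) = 3555 m/s; transfer-apogee v_a = √[μ(2/r₂ − 1/a_t)] = 2186 m/s.
Δv₂ = v_c2 − v_a = 1369 m/s.
Total Δv = Δv₁ + Δv₂ = 3383 m/s.

Δv_total ≈ 3383 m/s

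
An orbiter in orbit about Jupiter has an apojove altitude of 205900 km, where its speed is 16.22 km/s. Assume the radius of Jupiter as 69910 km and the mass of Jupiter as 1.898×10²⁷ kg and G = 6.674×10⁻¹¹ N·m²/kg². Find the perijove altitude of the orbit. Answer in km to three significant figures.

perijove altitude ≈ 40800 km

μ = GM = 6.674×10⁻¹¹ × 1.898×10²⁷ = 1.267×10¹⁷ m³/s².
r_a = 69910 + 205900 = 2.7581×10⁵ km = 2.758×10⁸ m.
Specific energy ε = v²/2 − μ/r = -3.277×10⁸ J/kg, so a = −μ/(2ε) = 1.933×10⁸ m.
The apsides satisfy r_p + r_a = 2a, so the perijove radius is 2a − r_a = 1.107×10⁸ m = 1.1070×10⁵ km.
Perijove altitude = 1.1070×10⁵ − 69910 = 40794 km.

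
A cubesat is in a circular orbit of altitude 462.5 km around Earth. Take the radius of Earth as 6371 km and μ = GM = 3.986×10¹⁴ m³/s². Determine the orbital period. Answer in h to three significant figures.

r = 6371 + 462.5 = 6833.5 km = 6.8335×10⁶ m.
Kepler's third law: T = 2π√(r³/μ) = 2π√((6.834×10⁶)³ / 3.986×10¹⁴).
r³/μ = 8.006×10⁵ s², so T = 2π × 8.947×10² = 5.622×10³ s.
Converting: 5.622×10³ s ÷ 3600 = 1.562 h.

T ≈ 1.56 h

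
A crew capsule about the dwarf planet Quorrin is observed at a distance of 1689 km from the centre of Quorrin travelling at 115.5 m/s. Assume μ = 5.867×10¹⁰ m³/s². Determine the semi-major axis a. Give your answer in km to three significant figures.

r = 1.689×10⁶ m.
Vis-viva rearranged: 1/a = 2/r − v²/μ = 1.184×10⁻⁶ − 2.274×10⁻⁷ = 9.568×10⁻⁷ m⁻¹.
a = 1.045×10⁶ m = 1045.2 km.

a ≈ 1050 km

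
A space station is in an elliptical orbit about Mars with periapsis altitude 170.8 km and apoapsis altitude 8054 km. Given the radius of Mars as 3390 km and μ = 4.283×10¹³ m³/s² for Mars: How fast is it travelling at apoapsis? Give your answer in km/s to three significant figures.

v ≈ 1.33 km/s

r_p = 3390 + 170.8 = 3560.8 km = 3.5608×10⁶ m.
r_a = 3390 + 8054 = 11444 km = 1.1444×10⁷ m.
Semi-major axis a = (r_p + r_a)/2 = 7502.4 km = 7.502×10⁶ m.
Vis-viva: v² = μ(2/r − 1/a) = 4.283×10¹³ × (1.748×10⁻⁷ − 1.333×10⁻⁷) = 1.776×10⁶ m²/s².
v = 1333 m/s = 1.333 km/s.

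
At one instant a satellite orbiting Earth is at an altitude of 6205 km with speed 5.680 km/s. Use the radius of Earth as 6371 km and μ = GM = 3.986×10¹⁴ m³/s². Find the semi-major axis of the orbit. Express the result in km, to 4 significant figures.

r = 6371 + 6205 = 12576 km = 1.258×10⁷ m.
Vis-viva rearranged: 1/a = 2/r − v²/μ = 1.590×10⁻⁷ − 8.094×10⁻⁸ = 7.809×10⁻⁸ m⁻¹.
a = 1.281×10⁷ m = 12805 km.

a ≈ 12810 km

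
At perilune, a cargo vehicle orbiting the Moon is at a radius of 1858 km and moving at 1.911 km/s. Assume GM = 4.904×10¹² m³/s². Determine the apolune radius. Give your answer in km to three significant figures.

r_p = 1.858×10⁶ m.
Specific energy ε = v²/2 − μ/r = -8.134×10⁵ J/kg, so a = −μ/(2ε) = 3.014×10⁶ m.
The apsides satisfy r_p + r_a = 2a, so the apolune radius is 2a − r_p = 4.171×10⁶ m = 4170.7 km.

apolune radius ≈ 4170 km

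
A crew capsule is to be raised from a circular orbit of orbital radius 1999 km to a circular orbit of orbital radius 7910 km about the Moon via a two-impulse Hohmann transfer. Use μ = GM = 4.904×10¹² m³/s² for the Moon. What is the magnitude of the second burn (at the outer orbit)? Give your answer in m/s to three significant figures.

r₁ = 1999 km = 1.999×10⁶ m.
r₂ = 7910 km = 7.910×10⁶ m.
Transfer ellipse a_t = (r₁ + r₂)/2 = 4.954×10⁶ m.
At r₁: circular v_c1 = √(μ/r₁) = 1566 m/s; transfer-perilune v_p = √[μ(2/r₁ − 1/a_t)] = 1979 m/s.
At r₂: circular v_c2 = √(μ/r₂) = 787.4 m/s; transfer-apolune v_a = √[μ(2/r₂ − 1/a_t)] = 500.1 m/s.
Δv₂ = v_c2 − v_a = 287.2 m/s.

Δv ≈ 287 m/s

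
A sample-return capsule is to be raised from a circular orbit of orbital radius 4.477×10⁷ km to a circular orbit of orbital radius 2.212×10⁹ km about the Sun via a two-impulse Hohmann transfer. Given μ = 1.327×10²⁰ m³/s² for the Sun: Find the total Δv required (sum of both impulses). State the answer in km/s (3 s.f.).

Δv_total ≈ 28.0 km/s

r₁ = 4.477×10⁷ km = 4.477×10¹⁰ m.
r₂ = 2.212×10⁹ km = 2.212×10¹² m.
Transfer ellipse a_t = (r₁ + r₂)/2 = 1.128×10¹² m.
At r₁: circular v_c1 = √(μ/r₁) = 54440 m/s; transfer-perihelion v_p = √[μ(2/r₁ − 1/a_t)] = 76230 m/s.
Δv₁ = v_p − v_c1 = 21780 m/s.
At r₂: circular v_c2 = √(μ/r₂) = 7745 m/s; transfer-aphelion v_a = √[μ(2/r₂ − 1/a_t)] = 1543 m/s.
Δv₂ = v_c2 − v_a = 6203 m/s.
Total Δv = Δv₁ + Δv₂ = 27990 m/s = 27.99 km/s.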